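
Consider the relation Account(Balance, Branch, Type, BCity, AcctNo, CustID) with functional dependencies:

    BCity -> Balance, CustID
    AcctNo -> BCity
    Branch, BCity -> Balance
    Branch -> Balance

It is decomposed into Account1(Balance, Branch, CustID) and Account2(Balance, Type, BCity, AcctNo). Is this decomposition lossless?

No

Common attributes: Account1 ∩ Account2 = {Balance}.
No dependency enlarges {Balance}, so (Balance)⁺ = {Balance}.
The closure contains neither all of Account1 = {Balance, Branch, CustID} nor all of Account2 = {Balance, Type, BCity, AcctNo}, so the common attributes are not a superkey of either fragment. The join is lossy.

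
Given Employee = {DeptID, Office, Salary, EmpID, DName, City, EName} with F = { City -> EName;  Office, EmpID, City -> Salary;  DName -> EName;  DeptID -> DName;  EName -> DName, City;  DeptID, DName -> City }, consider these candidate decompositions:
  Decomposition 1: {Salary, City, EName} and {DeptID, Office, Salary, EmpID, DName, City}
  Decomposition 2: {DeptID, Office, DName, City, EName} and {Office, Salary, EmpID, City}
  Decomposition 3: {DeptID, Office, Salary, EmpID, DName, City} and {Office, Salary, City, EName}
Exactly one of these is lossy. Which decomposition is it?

Decomposition 1: common = {Salary, City}, closure = {Salary, DName, City, EName} → lossless.
Decomposition 2: common = {Office, City}, closure = {Office, DName, City, EName} → lossy.
Decomposition 3: common = {Office, Salary, City}, closure = {Office, Salary, DName, City, EName} → lossless.

Decomposition 2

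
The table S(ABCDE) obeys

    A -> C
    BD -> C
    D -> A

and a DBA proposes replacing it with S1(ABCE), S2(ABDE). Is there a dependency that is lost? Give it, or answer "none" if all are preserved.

none

A → C lies within S1.
BD → C: restricted closure across fragments reaches C.
D → A lies within S2.
Every dependency is enforceable on the fragments, so the decomposition is dependency-preserving.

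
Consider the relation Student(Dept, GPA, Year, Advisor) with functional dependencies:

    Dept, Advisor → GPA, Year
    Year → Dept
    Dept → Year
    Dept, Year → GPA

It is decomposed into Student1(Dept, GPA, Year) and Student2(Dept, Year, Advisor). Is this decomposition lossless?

Common attributes: Student1 ∩ Student2 = {Dept, Year}.
Closure of {Dept, Year}: Dept, Year → GPA applies, adding GPA. So (Dept, Year)⁺ = {Dept, GPA, Year}.
This closure contains every attribute of Student1, so Student1 ∩ Student2 → Student1. The join is lossless.

Yes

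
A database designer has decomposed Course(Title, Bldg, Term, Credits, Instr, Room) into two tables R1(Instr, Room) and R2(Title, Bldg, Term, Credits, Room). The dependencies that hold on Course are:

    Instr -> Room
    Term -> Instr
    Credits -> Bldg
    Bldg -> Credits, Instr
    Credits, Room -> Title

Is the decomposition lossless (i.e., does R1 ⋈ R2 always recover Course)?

Common attributes: R1 ∩ R2 = {Room}.
No dependency enlarges {Room}, so (Room)⁺ = {Room}.
The closure contains neither all of R1 = {Instr, Room} nor all of R2 = {Title, Bldg, Term, Credits, Room}, so the common attributes are not a superkey of either fragment. The join is lossy.

No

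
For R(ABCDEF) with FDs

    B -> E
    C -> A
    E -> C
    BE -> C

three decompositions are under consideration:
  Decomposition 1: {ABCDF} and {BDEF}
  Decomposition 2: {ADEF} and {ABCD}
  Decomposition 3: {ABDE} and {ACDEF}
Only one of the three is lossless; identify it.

Decomposition 1

Decomposition 1: common = {BDF}, closure = {ABCDEF} → lossless.
Decomposition 2: common = {AD}, closure = {AD} → lossy.
Decomposition 3: common = {ADE}, closure = {ACDE} → lossy.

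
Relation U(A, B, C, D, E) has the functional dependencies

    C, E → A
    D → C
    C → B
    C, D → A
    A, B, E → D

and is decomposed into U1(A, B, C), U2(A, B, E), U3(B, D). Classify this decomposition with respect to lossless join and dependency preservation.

Lossless test (chase): applying each FD to every pair of rows produces no changes in the tableau, so no row becomes fully distinguished — the join is lossy.
Dependency preservation: the restricted closure of {C, E} across the fragments never reaches {A}, so C, E → A cannot be enforced without a join — not preserved.

lossy and not dependency-preserving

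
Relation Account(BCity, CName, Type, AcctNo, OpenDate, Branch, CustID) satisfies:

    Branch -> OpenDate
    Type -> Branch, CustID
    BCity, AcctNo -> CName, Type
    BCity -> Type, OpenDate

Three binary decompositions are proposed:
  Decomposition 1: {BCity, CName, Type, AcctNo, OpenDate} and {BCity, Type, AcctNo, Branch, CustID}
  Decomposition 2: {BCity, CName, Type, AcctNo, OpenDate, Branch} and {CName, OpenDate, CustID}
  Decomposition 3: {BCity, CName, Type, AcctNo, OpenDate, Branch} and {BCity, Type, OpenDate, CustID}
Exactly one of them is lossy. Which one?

Decomposition 2

Decomposition 1: common = {BCity, Type, AcctNo}, closure = {BCity, CName, Type, AcctNo, OpenDate, Branch, CustID} → lossless.
Decomposition 2: common = {CName, OpenDate}, closure = {CName, OpenDate} → lossy.
Decomposition 3: common = {BCity, Type, OpenDate}, closure = {BCity, Type, OpenDate, Branch, CustID} → lossless.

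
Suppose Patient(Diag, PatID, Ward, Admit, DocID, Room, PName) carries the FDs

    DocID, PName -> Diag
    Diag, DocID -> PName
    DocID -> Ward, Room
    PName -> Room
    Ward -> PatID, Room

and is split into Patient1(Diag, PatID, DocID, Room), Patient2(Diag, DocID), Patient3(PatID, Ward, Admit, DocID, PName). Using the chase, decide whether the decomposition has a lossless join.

Chase test. Columns are Diag, PatID, Ward, Admit, DocID, Room, PName; row i has aⱼ where attribute j ∈ Patienti, else bᵢⱼ.
Initial tableau (one row per fragment):
  row 1: a1 a2 b13 b14 a5 a6 b17
  row 2: a1 b22 b23 b24 a5 b26 b27
  row 3: b31 a2 a3 a4 a5 b36 a7
Rows 1 and 2 agree on Diag, DocID; apply Diag, DocID→PName and equate their PName entries.
Rows 1 and 2 agree on DocID; apply DocID→Ward, Room and equate their Ward, Room entries.
Rows 1 and 3 agree on DocID; apply DocID→Ward, Room and equate their Ward, Room entries.
Rows 1 and 2 agree on Ward; apply Ward→PatID, Room and equate their PatID, Room entries.
No row becomes fully distinguished — the join is lossy.

No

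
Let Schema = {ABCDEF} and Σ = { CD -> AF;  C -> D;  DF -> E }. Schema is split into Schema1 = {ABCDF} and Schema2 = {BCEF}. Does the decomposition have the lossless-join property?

Common attributes: Schema1 ∩ Schema2 = {BCF}.
Closure of {BCF}: C → D applies, adding D; DF → E applies, adding E; CD → AF applies, adding A. So (BCF)⁺ = {ABCDEF}.
This closure contains every attribute of Schema1, so Schema1 ∩ Schema2 → Schema1. The join is lossless.

Yes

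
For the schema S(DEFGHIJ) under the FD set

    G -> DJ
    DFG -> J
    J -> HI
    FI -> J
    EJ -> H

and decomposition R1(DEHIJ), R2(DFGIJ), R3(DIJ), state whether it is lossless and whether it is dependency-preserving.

Lossless test (chase): Rows 1 and 2 agree on J; apply J→HI and equate their HI entries. Rows 1 and 3 agree on J; apply J→HI and equate their HI entries. No row becomes fully distinguished — the join is lossy.
Dependency preservation: every FD's attributes lie within a single fragment, so each can be enforced locally — preserved.

lossy but dependency-preserving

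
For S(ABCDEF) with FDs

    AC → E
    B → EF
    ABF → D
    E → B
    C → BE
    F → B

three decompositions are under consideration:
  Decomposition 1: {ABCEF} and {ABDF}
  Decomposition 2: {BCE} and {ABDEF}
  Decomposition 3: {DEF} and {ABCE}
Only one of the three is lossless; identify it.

Decomposition 1

Decomposition 1: common = {ABF}, closure = {ABDEF} → lossless.
Decomposition 2: common = {BE}, closure = {BEF} → lossy.
Decomposition 3: common = {E}, closure = {BEF} → lossy.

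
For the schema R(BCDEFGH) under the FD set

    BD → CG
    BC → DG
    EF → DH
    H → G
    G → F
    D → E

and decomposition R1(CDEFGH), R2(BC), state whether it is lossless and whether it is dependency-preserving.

Lossless test: (C)⁺ = {C}, which is a superkey of neither fragment — lossy.
Dependency preservation: the restricted closure of {BD} across the fragments never reaches {CG}, so BD → CG cannot be enforced without a join — not preserved.

lossy and not dependency-preserving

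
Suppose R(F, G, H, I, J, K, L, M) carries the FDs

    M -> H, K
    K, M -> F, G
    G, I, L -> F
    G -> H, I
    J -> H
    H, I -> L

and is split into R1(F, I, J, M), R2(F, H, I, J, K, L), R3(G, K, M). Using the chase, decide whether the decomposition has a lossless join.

Yes

Chase test. Columns are F, G, H, I, J, K, L, M; row i has aⱼ where attribute j ∈ Ri, else bᵢⱼ.
Initial tableau (one row per fragment):
  row 1: a1 b12 b13 a4 a5 b16 b17 a8
  row 2: a1 b22 a3 a4 a5 a6 a7 b28
  row 3: b31 a2 b33 b34 b35 a6 b37 a8
Rows 1 and 3 agree on M; apply M→H, K and equate their H, K entries.
Rows 1 and 3 agree on K, M; apply K, M→F, G and equate their F, G entries.
Rows 1 and 3 agree on G; apply G→H, I and equate their H, I entries.
Rows 1 and 2 agree on J; apply J→H and equate their H entries.
Rows 1 and 2 agree on H, I; apply H, I→L and equate their L entries.
Rows 1 and 3 agree on H, I; apply H, I→L and equate their L entries.
Row 1 is now all distinguished symbols — the join is lossless.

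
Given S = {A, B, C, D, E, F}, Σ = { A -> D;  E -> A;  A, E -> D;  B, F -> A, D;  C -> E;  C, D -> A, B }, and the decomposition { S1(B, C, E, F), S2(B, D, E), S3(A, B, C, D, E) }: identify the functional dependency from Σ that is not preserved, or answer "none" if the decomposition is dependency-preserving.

B, F -> A, D

Check B, F → A, D: no single fragment contains all of {A, B, D, F}, and the restricted closure of {B, F} across the fragments never reaches {A, D}.
A → D is preserved.
E → A is preserved.
A, E → D is preserved.
C → E is preserved.
C, D → A, B is preserved.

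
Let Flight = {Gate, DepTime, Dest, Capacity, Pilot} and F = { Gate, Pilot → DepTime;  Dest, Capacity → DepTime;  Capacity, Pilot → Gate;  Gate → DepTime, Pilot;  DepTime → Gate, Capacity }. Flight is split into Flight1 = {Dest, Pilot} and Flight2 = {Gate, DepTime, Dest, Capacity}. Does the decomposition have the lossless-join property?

No

Common attributes: Flight1 ∩ Flight2 = {Dest}.
No dependency enlarges {Dest}, so (Dest)⁺ = {Dest}.
The closure contains neither all of Flight1 = {Dest, Pilot} nor all of Flight2 = {Gate, DepTime, Dest, Capacity}, so the common attributes are not a superkey of either fragment. The join is lossy.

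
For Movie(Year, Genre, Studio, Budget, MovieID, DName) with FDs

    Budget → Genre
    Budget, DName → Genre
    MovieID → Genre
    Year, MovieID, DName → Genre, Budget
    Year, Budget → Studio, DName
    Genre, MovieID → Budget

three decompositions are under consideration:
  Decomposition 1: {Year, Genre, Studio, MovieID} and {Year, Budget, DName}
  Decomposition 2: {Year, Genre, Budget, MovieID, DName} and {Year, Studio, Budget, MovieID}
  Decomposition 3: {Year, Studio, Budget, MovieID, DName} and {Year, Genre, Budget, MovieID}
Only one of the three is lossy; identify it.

Decomposition 1

Decomposition 1: common = {Year}, closure = {Year} → lossy.
Decomposition 2: common = {Year, Budget, MovieID}, closure = {Year, Genre, Studio, Budget, MovieID, DName} → lossless.
Decomposition 3: common = {Year, Budget, MovieID}, closure = {Year, Genre, Studio, Budget, MovieID, DName} → lossless.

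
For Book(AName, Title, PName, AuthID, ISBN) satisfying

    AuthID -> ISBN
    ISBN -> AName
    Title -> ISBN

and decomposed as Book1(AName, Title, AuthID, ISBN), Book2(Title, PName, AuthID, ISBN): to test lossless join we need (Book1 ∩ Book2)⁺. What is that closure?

Book1 ∩ Book2 = {Title, AuthID, ISBN}.
ISBN → AName applies, adding AName
Closure: {AName, Title, AuthID, ISBN}.

AName, Title, AuthID, ISBN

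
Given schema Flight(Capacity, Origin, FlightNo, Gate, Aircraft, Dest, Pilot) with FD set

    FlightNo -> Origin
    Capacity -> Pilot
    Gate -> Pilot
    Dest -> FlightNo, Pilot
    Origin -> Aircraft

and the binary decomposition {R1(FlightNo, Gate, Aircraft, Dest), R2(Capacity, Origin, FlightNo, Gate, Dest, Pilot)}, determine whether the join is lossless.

Common attributes: R1 ∩ R2 = {FlightNo, Gate, Dest}.
Closure of {FlightNo, Gate, Dest}: FlightNo → Origin applies, adding Origin; Gate → Pilot applies, adding Pilot; Origin → Aircraft applies, adding Aircraft. So (FlightNo, Gate, Dest)⁺ = {Origin, FlightNo, Gate, Aircraft, Dest, Pilot}.
This closure contains every attribute of R1, so R1 ∩ R2 → R1. The join is lossless.

Yes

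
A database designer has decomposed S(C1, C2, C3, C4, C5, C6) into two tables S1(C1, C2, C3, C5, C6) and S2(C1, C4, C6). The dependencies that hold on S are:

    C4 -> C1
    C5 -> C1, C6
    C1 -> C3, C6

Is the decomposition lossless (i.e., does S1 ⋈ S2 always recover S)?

Common attributes: S1 ∩ S2 = {C1, C6}.
Closure of {C1, C6}: C1 → C3, C6 applies, adding C3. So (C1, C6)⁺ = {C1, C3, C6}.
The closure contains neither all of S1 = {C1, C2, C3, C5, C6} nor all of S2 = {C1, C4, C6}, so the common attributes are not a superkey of either fragment. The join is lossy.

No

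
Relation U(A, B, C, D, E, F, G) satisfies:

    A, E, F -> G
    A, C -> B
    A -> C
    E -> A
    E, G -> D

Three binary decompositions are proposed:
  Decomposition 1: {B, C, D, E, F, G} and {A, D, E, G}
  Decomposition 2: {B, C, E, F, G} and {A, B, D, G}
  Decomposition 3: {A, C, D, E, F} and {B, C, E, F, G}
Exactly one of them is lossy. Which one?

Decomposition 2

Decomposition 1: common = {D, E, G}, closure = {A, B, C, D, E, G} → lossless.
Decomposition 2: common = {B, G}, closure = {B, G} → lossy.
Decomposition 3: common = {C, E, F}, closure = {A, B, C, D, E, F, G} → lossless.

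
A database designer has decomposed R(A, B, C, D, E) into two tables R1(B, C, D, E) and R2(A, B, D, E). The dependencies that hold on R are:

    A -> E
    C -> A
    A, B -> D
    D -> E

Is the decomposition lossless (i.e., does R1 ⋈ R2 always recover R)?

Common attributes: R1 ∩ R2 = {B, D, E}.
No dependency enlarges {B, D, E}, so (B, D, E)⁺ = {B, D, E}.
The closure contains neither all of R1 = {B, C, D, E} nor all of R2 = {A, B, D, E}, so the common attributes are not a superkey of either fragment. The join is lossy.

No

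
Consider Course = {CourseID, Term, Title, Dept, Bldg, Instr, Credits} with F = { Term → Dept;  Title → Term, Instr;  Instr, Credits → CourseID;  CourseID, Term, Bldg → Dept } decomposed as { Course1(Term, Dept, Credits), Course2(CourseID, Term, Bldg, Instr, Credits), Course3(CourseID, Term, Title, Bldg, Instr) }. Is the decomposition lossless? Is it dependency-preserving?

Lossless test (chase): Rows 1 and 2 agree on Term; apply Term→Dept and equate their Dept entries. Rows 1 and 3 agree on Term; apply Term→Dept and equate their Dept entries. No row becomes fully distinguished — the join is lossy.
Dependency preservation: CourseID, Term, Bldg → Dept is not contained in any single fragment, but the restricted closure of its left-hand side across the fragments still reaches the right-hand side; the remaining FDs each lie inside some fragment. All dependencies are preserved.

lossy but dependency-preserving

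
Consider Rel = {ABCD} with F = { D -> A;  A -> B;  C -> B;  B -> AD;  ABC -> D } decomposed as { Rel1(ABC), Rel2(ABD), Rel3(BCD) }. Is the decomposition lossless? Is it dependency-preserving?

Lossless test (chase): Rows 2 and 3 agree on D; apply D→A and equate their A entries. Rows 1 and 2 agree on B; apply B→AD and equate their AD entries. Row 1 is now all distinguished symbols — the join is lossless.
Dependency preservation: ABC → D is not contained in any single fragment, but the restricted closure of its left-hand side across the fragments still reaches the right-hand side; the remaining FDs each lie inside some fragment. All dependencies are preserved.

lossless and dependency-preserving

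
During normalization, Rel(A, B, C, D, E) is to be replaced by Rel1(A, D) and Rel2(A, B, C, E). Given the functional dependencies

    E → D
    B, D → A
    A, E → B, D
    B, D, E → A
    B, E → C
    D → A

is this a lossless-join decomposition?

Common attributes: Rel1 ∩ Rel2 = {A}.
No dependency enlarges {A}, so (A)⁺ = {A}.
The closure contains neither all of Rel1 = {A, D} nor all of Rel2 = {A, B, C, E}, so the common attributes are not a superkey of either fragment. The join is lossy.

No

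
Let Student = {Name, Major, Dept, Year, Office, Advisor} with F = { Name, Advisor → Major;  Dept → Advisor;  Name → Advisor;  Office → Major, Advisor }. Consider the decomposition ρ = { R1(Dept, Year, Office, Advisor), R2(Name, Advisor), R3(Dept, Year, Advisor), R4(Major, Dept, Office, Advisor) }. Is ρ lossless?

Chase test. Columns are Name, Major, Dept, Year, Office, Advisor; row i has aⱼ where attribute j ∈ Ri, else bᵢⱼ.
Initial tableau (one row per fragment):
  row 1: b11 b12 a3 a4 a5 a6
  row 2: a1 b22 b23 b24 b25 a6
  row 3: b31 b32 a3 a4 b35 a6
  row 4: b41 a2 a3 b44 a5 a6
Rows 1 and 4 agree on Office; apply Office→Major, Advisor and equate their Major, Advisor entries.
No row becomes fully distinguished — the join is lossy.

No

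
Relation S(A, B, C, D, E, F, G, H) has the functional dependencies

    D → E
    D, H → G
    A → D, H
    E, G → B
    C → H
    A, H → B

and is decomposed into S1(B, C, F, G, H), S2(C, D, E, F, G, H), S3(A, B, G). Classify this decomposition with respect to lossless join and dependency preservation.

lossy and not dependency-preserving

Lossless test (chase): applying each FD to every pair of rows produces no changes in the tableau, so no row becomes fully distinguished — the join is lossy.
Dependency preservation: the restricted closure of {A} across the fragments never reaches {D, H}, so A → D, H cannot be enforced without a join — not preserved.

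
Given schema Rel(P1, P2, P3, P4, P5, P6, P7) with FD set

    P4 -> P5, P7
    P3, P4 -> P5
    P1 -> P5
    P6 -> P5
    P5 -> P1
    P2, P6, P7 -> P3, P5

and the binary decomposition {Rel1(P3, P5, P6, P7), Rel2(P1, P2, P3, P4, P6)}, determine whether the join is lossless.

Common attributes: Rel1 ∩ Rel2 = {P3, P6}.
Closure of {P3, P6}: P6 → P5 applies, adding P5; P5 → P1 applies, adding P1. So (P3, P6)⁺ = {P1, P3, P5, P6}.
The closure contains neither all of Rel1 = {P3, P5, P6, P7} nor all of Rel2 = {P1, P2, P3, P4, P6}, so the common attributes are not a superkey of either fragment. The join is lossy.

No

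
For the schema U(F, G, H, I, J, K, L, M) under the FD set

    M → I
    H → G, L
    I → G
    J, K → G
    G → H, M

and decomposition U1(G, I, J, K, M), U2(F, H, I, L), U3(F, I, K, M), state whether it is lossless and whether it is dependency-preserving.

lossy but dependency-preserving

Lossless test (chase): Rows 1 and 2 agree on I; apply I→G and equate their G entries. Rows 1 and 3 agree on I; apply I→G and equate their G entries. Rows 1 and 2 agree on G; apply G→H, M and equate their H, M entries. Rows 1 and 3 agree on G; apply G→H, M and equate their H, M entries. Rows 1 and 2 agree on H; apply H→G, L and equate their G, L entries. Rows 1 and 3 agree on H; apply H→G, L and equate their G, L entries. No row becomes fully distinguished — the join is lossy.
Dependency preservation: H → G, L; G → H, M are not contained in any single fragment, but the restricted closure of each left-hand side across the fragments still reaches the right-hand side; the remaining FDs each lie inside some fragment. All dependencies are preserved.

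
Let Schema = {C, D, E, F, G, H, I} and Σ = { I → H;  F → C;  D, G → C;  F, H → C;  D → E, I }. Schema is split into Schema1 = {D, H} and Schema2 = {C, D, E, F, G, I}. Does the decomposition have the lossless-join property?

Yes

Common attributes: Schema1 ∩ Schema2 = {D}.
Closure of {D}: D → E, I applies, adding E, I; I → H applies, adding H. So (D)⁺ = {D, E, H, I}.
This closure contains every attribute of Schema1, so Schema1 ∩ Schema2 → Schema1. The join is lossless.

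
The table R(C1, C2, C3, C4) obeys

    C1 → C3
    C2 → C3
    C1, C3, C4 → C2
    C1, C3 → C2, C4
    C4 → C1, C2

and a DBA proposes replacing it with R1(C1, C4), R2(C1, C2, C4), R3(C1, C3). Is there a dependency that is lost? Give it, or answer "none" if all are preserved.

Check C2 → C3: no single fragment contains all of {C2, C3}, and the restricted closure of {C2} across the fragments never reaches {C3}.
C1 → C3 is preserved.
C1, C3, C4 → C2 is preserved.
C1, C3 → C2, C4 is preserved.
C4 → C1, C2 is preserved.

C2 → C3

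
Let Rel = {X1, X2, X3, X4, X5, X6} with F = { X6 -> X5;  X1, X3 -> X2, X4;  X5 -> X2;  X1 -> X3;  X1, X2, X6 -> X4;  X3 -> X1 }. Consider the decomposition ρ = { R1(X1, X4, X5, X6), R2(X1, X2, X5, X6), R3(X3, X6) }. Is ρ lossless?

Chase test. Columns are X1, X2, X3, X4, X5, X6; row i has aⱼ where attribute j ∈ Ri, else bᵢⱼ.
Initial tableau (one row per fragment):
  row 1: a1 b12 b13 a4 a5 a6
  row 2: a1 a2 b23 b24 a5 a6
  row 3: b31 b32 a3 b34 b35 a6
Rows 1 and 3 agree on X6; apply X6→X5 and equate their X5 entries.
Rows 1 and 2 agree on X5; apply X5→X2 and equate their X2 entries.
Rows 1 and 3 agree on X5; apply X5→X2 and equate their X2 entries.
Rows 1 and 2 agree on X1; apply X1→X3 and equate their X3 entries.
Rows 1 and 2 agree on X1, X2, X6; apply X1, X2, X6→X4 and equate their X4 entries.
No row becomes fully distinguished — the join is lossy.

No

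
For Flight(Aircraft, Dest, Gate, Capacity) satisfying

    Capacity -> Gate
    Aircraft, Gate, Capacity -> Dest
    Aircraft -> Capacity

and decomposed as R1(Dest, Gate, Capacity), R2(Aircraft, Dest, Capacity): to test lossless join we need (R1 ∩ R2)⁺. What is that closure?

Dest, Gate, Capacity

R1 ∩ R2 = {Dest, Capacity}.
Capacity → Gate applies, adding Gate
Closure: {Dest, Gate, Capacity}.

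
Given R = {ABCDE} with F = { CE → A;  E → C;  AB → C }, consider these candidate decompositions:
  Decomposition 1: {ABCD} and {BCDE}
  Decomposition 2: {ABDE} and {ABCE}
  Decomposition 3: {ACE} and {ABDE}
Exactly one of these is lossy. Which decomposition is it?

Decomposition 1

Decomposition 1: common = {BCD}, closure = {BCD} → lossy.
Decomposition 2: common = {ABE}, closure = {ABCE} → lossless.
Decomposition 3: common = {AE}, closure = {ACE} → lossless.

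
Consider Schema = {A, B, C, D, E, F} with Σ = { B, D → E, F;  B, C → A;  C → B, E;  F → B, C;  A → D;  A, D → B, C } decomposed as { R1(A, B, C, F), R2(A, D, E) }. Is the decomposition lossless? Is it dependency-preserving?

Lossless test: (A)⁺ = {A, B, C, D, E, F}, which contains all of one fragment — lossless.
Dependency preservation: the restricted closure of {B, D} across the fragments never reaches {E, F}, so B, D → E, F cannot be enforced without a join — not preserved.

lossless but not dependency-preserving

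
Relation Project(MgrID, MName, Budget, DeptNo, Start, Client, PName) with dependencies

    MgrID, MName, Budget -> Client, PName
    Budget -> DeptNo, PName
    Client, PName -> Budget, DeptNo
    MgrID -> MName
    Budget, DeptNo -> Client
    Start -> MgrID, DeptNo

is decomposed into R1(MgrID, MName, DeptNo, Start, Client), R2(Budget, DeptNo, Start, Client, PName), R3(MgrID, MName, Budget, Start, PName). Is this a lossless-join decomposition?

Yes

Chase test. Columns are MgrID, MName, Budget, DeptNo, Start, Client, PName; row i has aⱼ where attribute j ∈ Ri, else bᵢⱼ.
Initial tableau (one row per fragment):
  row 1: a1 a2 b13 a4 a5 a6 b17
  row 2: b21 b22 a3 a4 a5 a6 a7
  row 3: a1 a2 a3 b34 a5 b36 a7
Rows 2 and 3 agree on Budget; apply Budget→DeptNo, PName and equate their DeptNo, PName entries.
Rows 2 and 3 agree on Budget, DeptNo; apply Budget, DeptNo→Client and equate their Client entries.
Rows 1 and 2 agree on Start; apply Start→MgrID, DeptNo and equate their MgrID, DeptNo entries.
Rows 1 and 2 agree on MgrID; apply MgrID→MName and equate their MName entries.
Row 2 is now all distinguished symbols — the join is lossless.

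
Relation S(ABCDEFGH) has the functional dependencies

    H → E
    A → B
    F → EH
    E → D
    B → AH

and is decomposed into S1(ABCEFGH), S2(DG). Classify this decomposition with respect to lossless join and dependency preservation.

lossy and not dependency-preserving

Lossless test: (G)⁺ = {G}, which is a superkey of neither fragment — lossy.
Dependency preservation: the restricted closure of {E} across the fragments never reaches {D}, so E → D cannot be enforced without a join — not preserved.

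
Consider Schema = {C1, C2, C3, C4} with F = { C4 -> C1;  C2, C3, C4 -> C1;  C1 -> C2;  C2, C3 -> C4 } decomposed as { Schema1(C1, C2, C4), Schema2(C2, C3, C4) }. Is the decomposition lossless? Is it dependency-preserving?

lossless and dependency-preserving

Lossless test: (C2, C4)⁺ = {C1, C2, C4}, which contains all of one fragment — lossless.
Dependency preservation: C2, C3, C4 → C1 is not contained in any single fragment, but the restricted closure of its left-hand side across the fragments still reaches the right-hand side; the remaining FDs each lie inside some fragment. All dependencies are preserved.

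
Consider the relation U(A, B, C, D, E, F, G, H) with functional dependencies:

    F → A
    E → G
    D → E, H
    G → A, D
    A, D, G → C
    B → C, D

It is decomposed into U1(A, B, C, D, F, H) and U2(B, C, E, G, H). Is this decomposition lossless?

Yes

Common attributes: U1 ∩ U2 = {B, C, H}.
Closure of {B, C, H}: B → C, D applies, adding D; D → E, H applies, adding E; E → G applies, adding G; G → A, D applies, adding A. So (B, C, H)⁺ = {A, B, C, D, E, G, H}.
This closure contains every attribute of U2, so U1 ∩ U2 → U2. The join is lossless.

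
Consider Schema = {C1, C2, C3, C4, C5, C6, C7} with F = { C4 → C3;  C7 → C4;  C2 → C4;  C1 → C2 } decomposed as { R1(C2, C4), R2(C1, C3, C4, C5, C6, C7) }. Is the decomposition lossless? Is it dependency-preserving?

Lossless test: (C4)⁺ = {C3, C4}, which is a superkey of neither fragment — lossy.
Dependency preservation: the restricted closure of {C1} across the fragments never reaches {C2}, so C1 → C2 cannot be enforced without a join — not preserved.

lossy and not dependency-preserving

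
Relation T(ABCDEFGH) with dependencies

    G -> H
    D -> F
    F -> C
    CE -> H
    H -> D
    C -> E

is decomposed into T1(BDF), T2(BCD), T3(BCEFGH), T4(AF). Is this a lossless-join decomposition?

No

Chase test. Columns are ABCDEFGH; row i has aⱼ where attribute j ∈ Ti, else bᵢⱼ.
Initial tableau (one row per fragment):
  row 1: b11 a2 b13 a4 b15 a6 b17 b18
  row 2: b21 a2 a3 a4 b25 b26 b27 b28
  row 3: b31 a2 a3 b34 a5 a6 a7 a8
  row 4: a1 b42 b43 b44 b45 a6 b47 b48
Rows 1 and 2 agree on D; apply D→F and equate their F entries.
Rows 1 and 2 agree on F; apply F→C and equate their C entries.
Rows 1 and 4 agree on F; apply F→C and equate their C entries.
Rows 1 and 2 agree on C; apply C→E and equate their E entries.
Rows 1 and 3 agree on C; apply C→E and equate their E entries.
Rows 1 and 4 agree on C; apply C→E and equate their E entries.
Rows 1 and 2 agree on CE; apply CE→H and equate their H entries.
Rows 1 and 3 agree on CE; apply CE→H and equate their H entries.
Rows 1 and 4 agree on CE; apply CE→H and equate their H entries.
Rows 1 and 3 agree on H; apply H→D and equate their D entries.
Rows 1 and 4 agree on H; apply H→D and equate their D entries.
No row becomes fully distinguished — the join is lossy.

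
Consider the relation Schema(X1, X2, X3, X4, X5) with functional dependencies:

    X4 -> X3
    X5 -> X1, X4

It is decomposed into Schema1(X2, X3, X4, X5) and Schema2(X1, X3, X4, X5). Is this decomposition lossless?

Yes

Common attributes: Schema1 ∩ Schema2 = {X3, X4, X5}.
Closure of {X3, X4, X5}: X5 → X1, X4 applies, adding X1. So (X3, X4, X5)⁺ = {X1, X3, X4, X5}.
This closure contains every attribute of Schema2, so Schema1 ∩ Schema2 → Schema2. The join is lossless.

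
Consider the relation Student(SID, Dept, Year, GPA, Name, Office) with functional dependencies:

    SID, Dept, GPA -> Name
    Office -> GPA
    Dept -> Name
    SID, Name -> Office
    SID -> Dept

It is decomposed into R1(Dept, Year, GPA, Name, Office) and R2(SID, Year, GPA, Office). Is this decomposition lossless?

Common attributes: R1 ∩ R2 = {Year, GPA, Office}.
No dependency enlarges {Year, GPA, Office}, so (Year, GPA, Office)⁺ = {Year, GPA, Office}.
The closure contains neither all of R1 = {Dept, Year, GPA, Name, Office} nor all of R2 = {SID, Year, GPA, Office}, so the common attributes are not a superkey of either fragment. The join is lossy.

No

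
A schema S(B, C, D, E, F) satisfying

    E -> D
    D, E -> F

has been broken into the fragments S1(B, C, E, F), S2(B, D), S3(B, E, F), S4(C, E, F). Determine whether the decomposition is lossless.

Chase test. Columns are B, C, D, E, F; row i has aⱼ where attribute j ∈ Si, else bᵢⱼ.
Initial tableau (one row per fragment):
  row 1: a1 a2 b13 a4 a5
  row 2: a1 b22 a3 b24 b25
  row 3: a1 b32 b33 a4 a5
  row 4: b41 a2 b43 a4 a5
Rows 1 and 3 agree on E; apply E→D and equate their D entries.
Rows 1 and 4 agree on E; apply E→D and equate their D entries.
No row becomes fully distinguished — the join is lossy.

No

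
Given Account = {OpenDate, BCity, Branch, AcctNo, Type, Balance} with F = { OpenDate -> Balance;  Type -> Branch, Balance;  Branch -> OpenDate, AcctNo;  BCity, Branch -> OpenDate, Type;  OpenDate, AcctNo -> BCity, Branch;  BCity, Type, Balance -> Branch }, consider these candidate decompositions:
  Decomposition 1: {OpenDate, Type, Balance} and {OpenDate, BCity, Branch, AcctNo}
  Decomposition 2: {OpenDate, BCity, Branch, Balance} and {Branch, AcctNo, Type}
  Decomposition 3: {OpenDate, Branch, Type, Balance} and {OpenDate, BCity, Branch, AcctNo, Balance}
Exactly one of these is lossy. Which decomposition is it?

Decomposition 1: common = {OpenDate}, closure = {OpenDate, Balance} → lossy.
Decomposition 2: common = {Branch}, closure = {OpenDate, BCity, Branch, AcctNo, Type, Balance} → lossless.
Decomposition 3: common = {OpenDate, Branch, Balance}, closure = {OpenDate, BCity, Branch, AcctNo, Type, Balance} → lossless.

Decomposition 1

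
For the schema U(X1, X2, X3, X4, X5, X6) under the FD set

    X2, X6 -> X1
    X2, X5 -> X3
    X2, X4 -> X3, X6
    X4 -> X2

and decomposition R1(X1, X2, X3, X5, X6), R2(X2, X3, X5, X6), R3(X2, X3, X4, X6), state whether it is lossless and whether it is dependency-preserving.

lossy but dependency-preserving

Lossless test (chase): Rows 1 and 2 agree on X2, X6; apply X2, X6→X1 and equate their X1 entries. Rows 1 and 3 agree on X2, X6; apply X2, X6→X1 and equate their X1 entries. No row becomes fully distinguished — the join is lossy.
Dependency preservation: every FD's attributes lie within a single fragment, so each can be enforced locally — preserved.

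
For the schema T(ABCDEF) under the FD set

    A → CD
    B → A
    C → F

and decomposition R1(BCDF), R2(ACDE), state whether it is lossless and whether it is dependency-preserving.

lossy and not dependency-preserving

Lossless test: (CD)⁺ = {CDF}, which is a superkey of neither fragment — lossy.
Dependency preservation: the restricted closure of {B} across the fragments never reaches {A}, so B → A cannot be enforced without a join — not preserved.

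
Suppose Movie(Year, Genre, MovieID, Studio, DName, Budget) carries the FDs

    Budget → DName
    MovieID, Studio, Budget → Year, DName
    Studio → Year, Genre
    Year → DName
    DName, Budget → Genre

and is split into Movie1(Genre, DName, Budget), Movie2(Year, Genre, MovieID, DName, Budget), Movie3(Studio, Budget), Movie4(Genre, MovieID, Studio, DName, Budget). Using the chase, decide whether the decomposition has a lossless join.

Chase test. Columns are Year, Genre, MovieID, Studio, DName, Budget; row i has aⱼ where attribute j ∈ Moviei, else bᵢⱼ.
Initial tableau (one row per fragment):
  row 1: b11 a2 b13 b14 a5 a6
  row 2: a1 a2 a3 b24 a5 a6
  row 3: b31 b32 b33 a4 b35 a6
  row 4: b41 a2 a3 a4 a5 a6
Rows 1 and 3 agree on Budget; apply Budget→DName and equate their DName entries.
Rows 3 and 4 agree on Studio; apply Studio→Year, Genre and equate their Year, Genre entries.
No row becomes fully distinguished — the join is lossy.

No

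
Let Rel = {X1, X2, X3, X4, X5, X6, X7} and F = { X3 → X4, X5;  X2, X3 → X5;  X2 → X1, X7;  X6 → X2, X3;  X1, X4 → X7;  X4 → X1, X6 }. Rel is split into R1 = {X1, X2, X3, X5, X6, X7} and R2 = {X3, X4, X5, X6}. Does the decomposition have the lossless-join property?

Common attributes: R1 ∩ R2 = {X3, X5, X6}.
Closure of {X3, X5, X6}: X3 → X4, X5 applies, adding X4; X6 → X2, X3 applies, adding X2; X4 → X1, X6 applies, adding X1; X2 → X1, X7 applies, adding X7. So (X3, X5, X6)⁺ = {X1, X2, X3, X4, X5, X6, X7}.
This closure contains every attribute of R1, so R1 ∩ R2 → R1. The join is lossless.

Yes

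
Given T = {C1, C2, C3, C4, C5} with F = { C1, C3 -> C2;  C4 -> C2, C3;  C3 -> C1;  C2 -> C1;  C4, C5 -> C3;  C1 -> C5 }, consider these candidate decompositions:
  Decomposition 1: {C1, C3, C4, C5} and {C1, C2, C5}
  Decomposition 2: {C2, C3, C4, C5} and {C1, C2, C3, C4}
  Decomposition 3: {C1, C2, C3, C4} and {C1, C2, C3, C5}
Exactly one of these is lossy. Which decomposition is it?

Decomposition 1

Decomposition 1: common = {C1, C5}, closure = {C1, C5} → lossy.
Decomposition 2: common = {C2, C3, C4}, closure = {C1, C2, C3, C4, C5} → lossless.
Decomposition 3: common = {C1, C2, C3}, closure = {C1, C2, C3, C5} → lossless.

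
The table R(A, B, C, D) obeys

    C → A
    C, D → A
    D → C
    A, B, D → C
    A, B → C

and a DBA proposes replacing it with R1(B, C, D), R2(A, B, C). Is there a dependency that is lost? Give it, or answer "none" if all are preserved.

C → A lies within R2.
C, D → A: restricted closure across fragments reaches A.
D → C lies within R1.
A, B, D → C: restricted closure across fragments reaches C.
A, B → C lies within R2.
Every dependency is enforceable on the fragments, so the decomposition is dependency-preserving.

none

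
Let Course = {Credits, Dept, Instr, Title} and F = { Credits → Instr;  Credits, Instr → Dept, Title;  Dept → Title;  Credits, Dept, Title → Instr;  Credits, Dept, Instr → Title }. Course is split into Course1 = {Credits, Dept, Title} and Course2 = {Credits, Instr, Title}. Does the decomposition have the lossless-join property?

Common attributes: Course1 ∩ Course2 = {Credits, Title}.
Closure of {Credits, Title}: Credits → Instr applies, adding Instr; Credits, Instr → Dept, Title applies, adding Dept. So (Credits, Title)⁺ = {Credits, Dept, Instr, Title}.
This closure contains every attribute of Course1, so Course1 ∩ Course2 → Course1. The join is lossless.

Yes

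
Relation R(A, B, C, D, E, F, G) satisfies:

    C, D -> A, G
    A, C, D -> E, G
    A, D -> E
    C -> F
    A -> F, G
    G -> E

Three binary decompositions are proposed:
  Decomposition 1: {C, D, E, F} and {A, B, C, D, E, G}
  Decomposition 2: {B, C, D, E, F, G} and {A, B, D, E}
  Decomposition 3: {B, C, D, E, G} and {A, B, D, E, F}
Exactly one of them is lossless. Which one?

Decomposition 1

Decomposition 1: common = {C, D, E}, closure = {A, C, D, E, F, G} → lossless.
Decomposition 2: common = {B, D, E}, closure = {B, D, E} → lossy.
Decomposition 3: common = {B, D, E}, closure = {B, D, E} → lossy.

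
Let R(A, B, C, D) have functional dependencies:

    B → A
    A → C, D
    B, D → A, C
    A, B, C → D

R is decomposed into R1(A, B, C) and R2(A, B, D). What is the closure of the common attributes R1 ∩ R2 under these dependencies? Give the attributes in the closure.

A, B, C, D

R1 ∩ R2 = {A, B}.
A → C, D applies, adding C, D
Closure: {A, B, C, D}.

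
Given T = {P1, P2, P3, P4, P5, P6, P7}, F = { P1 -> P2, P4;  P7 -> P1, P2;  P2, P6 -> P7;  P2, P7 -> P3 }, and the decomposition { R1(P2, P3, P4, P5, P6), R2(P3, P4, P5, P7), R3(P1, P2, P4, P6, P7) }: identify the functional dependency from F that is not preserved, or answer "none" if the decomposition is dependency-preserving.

none

P1 → P2, P4 lies within R3.
P7 → P1, P2 lies within R3.
P2, P6 → P7 lies within R3.
P2, P7 → P3: restricted closure across fragments reaches P3.
Every dependency is enforceable on the fragments, so the decomposition is dependency-preserving.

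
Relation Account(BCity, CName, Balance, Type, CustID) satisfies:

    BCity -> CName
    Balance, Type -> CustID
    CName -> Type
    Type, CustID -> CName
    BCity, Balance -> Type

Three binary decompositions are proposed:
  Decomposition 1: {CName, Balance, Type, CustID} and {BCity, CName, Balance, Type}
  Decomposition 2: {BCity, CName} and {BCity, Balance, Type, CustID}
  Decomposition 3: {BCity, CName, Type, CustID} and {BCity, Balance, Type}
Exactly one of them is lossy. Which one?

Decomposition 1: common = {CName, Balance, Type}, closure = {CName, Balance, Type, CustID} → lossless.
Decomposition 2: common = {BCity}, closure = {BCity, CName, Type} → lossless.
Decomposition 3: common = {BCity, Type}, closure = {BCity, CName, Type} → lossy.

Decomposition 3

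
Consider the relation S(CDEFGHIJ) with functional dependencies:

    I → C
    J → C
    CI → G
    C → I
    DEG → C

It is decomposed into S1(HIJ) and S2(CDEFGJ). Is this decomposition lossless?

No

Common attributes: S1 ∩ S2 = {J}.
Closure of {J}: J → C applies, adding C; C → I applies, adding I; CI → G applies, adding G. So (J)⁺ = {CGIJ}.
The closure contains neither all of S1 = {HIJ} nor all of S2 = {CDEFGJ}, so the common attributes are not a superkey of either fragment. The join is lossy.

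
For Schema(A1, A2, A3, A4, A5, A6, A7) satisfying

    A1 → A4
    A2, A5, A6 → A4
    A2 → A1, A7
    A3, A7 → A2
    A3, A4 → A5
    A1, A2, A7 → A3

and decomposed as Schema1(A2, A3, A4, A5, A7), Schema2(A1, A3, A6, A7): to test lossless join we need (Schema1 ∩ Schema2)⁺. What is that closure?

Schema1 ∩ Schema2 = {A3, A7}.
A3, A7 → A2 applies, adding A2
A2 → A1, A7 applies, adding A1
A1 → A4 applies, adding A4
A3, A4 → A5 applies, adding A5
Closure: {A1, A2, A3, A4, A5, A7}.

A1, A2, A3, A4, A5, A7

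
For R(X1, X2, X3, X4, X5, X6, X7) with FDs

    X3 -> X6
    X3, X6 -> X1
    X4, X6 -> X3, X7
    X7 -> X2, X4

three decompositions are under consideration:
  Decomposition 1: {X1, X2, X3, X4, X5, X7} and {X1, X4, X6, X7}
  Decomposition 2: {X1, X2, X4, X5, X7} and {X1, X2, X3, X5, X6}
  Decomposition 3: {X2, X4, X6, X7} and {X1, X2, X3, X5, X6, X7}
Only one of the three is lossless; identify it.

Decomposition 3

Decomposition 1: common = {X1, X4, X7}, closure = {X1, X2, X4, X7} → lossy.
Decomposition 2: common = {X1, X2, X5}, closure = {X1, X2, X5} → lossy.
Decomposition 3: common = {X2, X6, X7}, closure = {X1, X2, X3, X4, X6, X7} → lossless.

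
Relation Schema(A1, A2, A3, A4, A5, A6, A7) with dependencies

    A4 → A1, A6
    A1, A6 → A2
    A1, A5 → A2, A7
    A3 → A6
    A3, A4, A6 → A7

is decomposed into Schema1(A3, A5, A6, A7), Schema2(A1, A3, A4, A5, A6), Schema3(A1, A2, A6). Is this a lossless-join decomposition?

No

Chase test. Columns are A1, A2, A3, A4, A5, A6, A7; row i has aⱼ where attribute j ∈ Schemai, else bᵢⱼ.
Initial tableau (one row per fragment):
  row 1: b11 b12 a3 b14 a5 a6 a7
  row 2: a1 b22 a3 a4 a5 a6 b27
  row 3: a1 a2 b33 b34 b35 a6 b37
Rows 2 and 3 agree on A1, A6; apply A1, A6→A2 and equate their A2 entries.
No row becomes fully distinguished — the join is lossy.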